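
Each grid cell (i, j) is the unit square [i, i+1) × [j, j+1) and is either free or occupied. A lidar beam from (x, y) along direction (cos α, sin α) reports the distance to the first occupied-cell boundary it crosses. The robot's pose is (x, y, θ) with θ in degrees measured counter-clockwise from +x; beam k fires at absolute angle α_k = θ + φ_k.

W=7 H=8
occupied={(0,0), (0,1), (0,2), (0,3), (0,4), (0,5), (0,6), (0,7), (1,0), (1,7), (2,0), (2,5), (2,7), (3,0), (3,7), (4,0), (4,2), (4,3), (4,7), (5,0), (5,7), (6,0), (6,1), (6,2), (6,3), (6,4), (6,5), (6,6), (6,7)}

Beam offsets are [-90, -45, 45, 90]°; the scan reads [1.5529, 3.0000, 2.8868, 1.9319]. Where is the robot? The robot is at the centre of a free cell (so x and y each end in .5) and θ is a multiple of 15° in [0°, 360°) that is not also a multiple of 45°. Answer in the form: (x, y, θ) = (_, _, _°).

Candidates: 27 free-cell centres × 16 headings = 432 poses. Raycast each; keep the one whose scan matches to 4 dp.
  (4.5, 4.5, 165°): beam 1 = 2.5882 ≠ 1.5529 ✗
  (1.5, 6.5, 195°): beam 1 = 0.5176 ≠ 1.5529 ✗
  (1.5, 5.5, 210°): beam 1 = 1.0000 ≠ 1.5529 ✗
  (2.5, 6.5, 195°): beam 1 = 0.5176 ≠ 1.5529 ✗
  …
  (1.5, 2.5, 15°): r_1=1.5529, r_2=3.0000, r_3=2.8868, r_4=1.9319 — all match ✓
Only this pose fits every beam.

(x, y, θ) = (1.5, 2.5, 15°)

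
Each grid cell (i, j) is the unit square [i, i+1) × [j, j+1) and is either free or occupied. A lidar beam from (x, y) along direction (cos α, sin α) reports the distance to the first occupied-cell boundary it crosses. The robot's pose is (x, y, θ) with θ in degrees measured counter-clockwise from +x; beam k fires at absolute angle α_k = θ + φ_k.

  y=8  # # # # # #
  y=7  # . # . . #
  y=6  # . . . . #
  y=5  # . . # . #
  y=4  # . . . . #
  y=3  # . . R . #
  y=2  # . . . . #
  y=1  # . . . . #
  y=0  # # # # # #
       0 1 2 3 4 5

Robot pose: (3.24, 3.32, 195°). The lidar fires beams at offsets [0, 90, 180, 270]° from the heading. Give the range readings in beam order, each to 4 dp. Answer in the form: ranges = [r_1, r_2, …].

ranges = [2.3190, 2.4018, 1.8221, 3.8098]

beam 1: φ=0°, α=195°
  cosα=-0.9659 sinα=-0.2588 | (3,3) | tMaxX 0.2485 tMaxY 1.2364 | tΔX 1.0353 tΔY 3.8637
    t=0.2485 [x] (2,3)
    t=1.2364 [y] (2,2)
    t=1.2837 [x] (1,2)
    t=2.3190 [x] (0,2) — stop
  → r_1 = 2.3190
beam 2: φ=90°, α=285°
  cosα=0.2588 sinα=-0.9659 | (3,3) | tMaxX 2.9364 tMaxY 0.3313 | tΔX 3.8637 tΔY 1.0353
    t=0.3313 [y] (3,2)
    t=1.3666 [y] (3,1)
    t=2.4018 [y] (3,0) — stop
  → r_2 = 2.4018
beam 3: φ=180°, α=15°
  cosα=0.9659 sinα=0.2588 | (3,3) | tMaxX 0.7868 tMaxY 2.6273 | tΔX 1.0353 tΔY 3.8637
    t=0.7868 [x] (4,3)
    t=1.8221 [x] (5,3) — stop
  → r_3 = 1.8221
beam 4: φ=270°, α=105°
  cosα=-0.2588 sinα=0.9659 | (3,3) | tMaxX 0.9273 tMaxY 0.7040 | tΔX 3.8637 tΔY 1.0353
    t=0.7040 [y] (3,4)
    t=0.9273 [x] (2,4)
    t=1.7393 [y] (2,5)
    t=2.7745 [y] (2,6)
    t=3.8098 [y] (2,7) — stop
  → r_4 = 3.8098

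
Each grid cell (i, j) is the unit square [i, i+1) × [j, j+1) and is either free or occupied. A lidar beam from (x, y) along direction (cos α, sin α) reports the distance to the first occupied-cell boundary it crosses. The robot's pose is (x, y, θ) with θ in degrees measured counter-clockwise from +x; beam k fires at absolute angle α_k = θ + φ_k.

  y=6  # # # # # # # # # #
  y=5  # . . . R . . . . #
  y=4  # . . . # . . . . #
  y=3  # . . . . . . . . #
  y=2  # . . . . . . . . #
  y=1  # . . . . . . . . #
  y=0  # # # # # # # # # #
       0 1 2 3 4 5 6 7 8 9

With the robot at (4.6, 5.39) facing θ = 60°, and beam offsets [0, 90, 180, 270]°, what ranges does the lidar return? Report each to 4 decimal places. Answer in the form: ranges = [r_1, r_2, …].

beam 1: φ=0°, α=60°
  dir = (cos 60°, sin 60°) = (0.5000, 0.8660); from cell (4,5)
  next x-line at t=0.8000, next y-line at t=0.7044; Δt_x=2.0000, Δt_y=1.1547
    y: enter (4,6) at t=0.7044 ← occupied
  → r_1 = 0.7044
beam 2: φ=90°, α=150°
  dir = (cos 150°, sin 150°) = (-0.8660, 0.5000); from cell (4,5)
  next x-line at t=0.6928, next y-line at t=1.2200; Δt_x=1.1547, Δt_y=2.0000
    x: enter (3,5) at t=0.6928
    y: enter (3,6) at t=1.2200 ← occupied
  → r_2 = 1.2200
beam 3: φ=180°, α=240°
  dir = (cos 240°, sin 240°) = (-0.5000, -0.8660); from cell (4,5)
  next x-line at t=1.2000, next y-line at t=0.4503; Δt_x=2.0000, Δt_y=1.1547
    y: enter (4,4) at t=0.4503 ← occupied
  → r_3 = 0.4503
beam 4: φ=270°, α=330°
  dir = (cos 330°, sin 330°) = (0.8660, -0.5000); from cell (4,5)
  next x-line at t=0.4619, next y-line at t=0.7800; Δt_x=1.1547, Δt_y=2.0000
    x: enter (5,5) at t=0.4619
    y: enter (5,4) at t=0.7800
    x: enter (6,4) at t=1.6166
    x: enter (7,4) at t=2.7713
    y: enter (7,3) at t=2.7800
    x: enter (8,3) at t=3.9260
    y: enter (8,2) at t=4.7800
    x: enter (9,2) at t=5.0807 ← occupied
  → r_4 = 5.0807

ranges = [0.7044, 1.2200, 0.4503, 5.0807]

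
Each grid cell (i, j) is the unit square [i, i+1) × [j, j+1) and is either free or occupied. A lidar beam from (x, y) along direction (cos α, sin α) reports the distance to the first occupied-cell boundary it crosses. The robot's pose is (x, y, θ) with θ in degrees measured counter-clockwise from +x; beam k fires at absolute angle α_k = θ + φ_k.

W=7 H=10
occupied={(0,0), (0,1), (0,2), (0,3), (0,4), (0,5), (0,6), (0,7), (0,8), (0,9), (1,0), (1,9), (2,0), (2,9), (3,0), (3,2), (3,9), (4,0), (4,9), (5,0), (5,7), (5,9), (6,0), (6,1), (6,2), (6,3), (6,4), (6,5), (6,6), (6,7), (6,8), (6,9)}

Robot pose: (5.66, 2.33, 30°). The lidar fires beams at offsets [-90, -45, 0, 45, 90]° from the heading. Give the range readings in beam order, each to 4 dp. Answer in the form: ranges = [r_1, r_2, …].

beam 1: φ=-90°, α=300°
  direction (0.5000, -0.8660); cell (5,2); t to first gridline: x 0.6800, y 0.3811 (then +2.0000 / +1.1547)
    (5,1) via y @ 0.3811
    (6,1) via x @ 0.6800  # hit
  → r_1 = 0.6800
beam 2: φ=-45°, α=345°
  direction (0.9659, -0.2588); cell (5,2); t to first gridline: x 0.3520, y 1.2750 (then +1.0353 / +3.8637)
    (6,2) via x @ 0.3520  # hit
  → r_2 = 0.3520
beam 3: φ=0°, α=30°
  direction (0.8660, 0.5000); cell (5,2); t to first gridline: x 0.3926, y 1.3400 (then +1.1547 / +2.0000)
    (6,2) via x @ 0.3926  # hit
  → r_3 = 0.3926
beam 4: φ=45°, α=75°
  direction (0.2588, 0.9659); cell (5,2); t to first gridline: x 1.3137, y 0.6936 (then +3.8637 / +1.0353)
    (5,3) via y @ 0.6936
    (6,3) via x @ 1.3137  # hit
  → r_4 = 1.3137
beam 5: φ=90°, α=120°
  direction (-0.5000, 0.8660); cell (5,2); t to first gridline: x 1.3200, y 0.7736 (then +2.0000 / +1.1547)
    (5,3) via y @ 0.7736
    (4,3) via x @ 1.3200
    (4,4) via y @ 1.9283
    (4,5) via y @ 3.0831
    (3,5) via x @ 3.3200
    (3,6) via y @ 4.2378
    (2,6) via x @ 5.3200
    (2,7) via y @ 5.3925
    (2,8) via y @ 6.5472
    (1,8) via x @ 7.3200
    (1,9) via y @ 7.7019  # hit
  → r_5 = 7.7019

ranges = [0.6800, 0.3520, 0.3926, 1.3137, 7.7019]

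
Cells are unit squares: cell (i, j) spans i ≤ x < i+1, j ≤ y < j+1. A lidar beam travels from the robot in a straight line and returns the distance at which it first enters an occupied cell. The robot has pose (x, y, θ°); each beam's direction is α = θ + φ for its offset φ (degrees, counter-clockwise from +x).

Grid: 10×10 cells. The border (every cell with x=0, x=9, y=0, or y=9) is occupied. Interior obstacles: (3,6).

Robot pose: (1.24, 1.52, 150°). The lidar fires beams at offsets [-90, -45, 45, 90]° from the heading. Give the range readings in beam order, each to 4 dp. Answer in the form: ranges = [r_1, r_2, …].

beam 1: φ=-90°, α=60°
  d=(0.5000,0.8660)  start (1,1)  tX=1.5200 tY=0.5543  stride 1/|dx|=2.0000 1/|dy|=1.1547
    cross y-line → (1,2), t=0.5543
    cross x-line → (2,2), t=1.5200
    cross y-line → (2,3), t=1.7090
    cross y-line → (2,4), t=2.8637
    cross x-line → (3,4), t=3.5200
    cross y-line → (3,5), t=4.0184
    cross y-line → (3,6), t=5.1731 (wall)
  → r_1 = 5.1731
beam 2: φ=-45°, α=105°
  d=(-0.2588,0.9659)  start (1,1)  tX=0.9273 tY=0.4969  stride 1/|dx|=3.8637 1/|dy|=1.0353
    cross y-line → (1,2), t=0.4969
    cross x-line → (0,2), t=0.9273 (wall)
  → r_2 = 0.9273
beam 3: φ=45°, α=195°
  d=(-0.9659,-0.2588)  start (1,1)  tX=0.2485 tY=2.0091  stride 1/|dx|=1.0353 1/|dy|=3.8637
    cross x-line → (0,1), t=0.2485 (wall)
  → r_3 = 0.2485
beam 4: φ=90°, α=240°
  d=(-0.5000,-0.8660)  start (1,1)  tX=0.4800 tY=0.6004  stride 1/|dx|=2.0000 1/|dy|=1.1547
    cross x-line → (0,1), t=0.4800 (wall)
  → r_4 = 0.4800

ranges = [5.1731, 0.9273, 0.2485, 0.4800]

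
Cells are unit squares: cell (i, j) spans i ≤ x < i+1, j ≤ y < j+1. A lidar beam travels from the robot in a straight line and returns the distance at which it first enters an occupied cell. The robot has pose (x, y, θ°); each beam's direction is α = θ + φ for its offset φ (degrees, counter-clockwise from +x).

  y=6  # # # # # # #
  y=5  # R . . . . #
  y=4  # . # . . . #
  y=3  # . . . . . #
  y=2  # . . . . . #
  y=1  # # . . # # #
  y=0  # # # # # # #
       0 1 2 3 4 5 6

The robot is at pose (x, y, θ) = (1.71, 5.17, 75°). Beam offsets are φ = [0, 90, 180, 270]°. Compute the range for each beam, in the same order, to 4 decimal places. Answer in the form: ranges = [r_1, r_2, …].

ranges = [0.8593, 0.7350, 2.7432, 0.6568]

beam 1: φ=0°, α=75°
  dir = (cos 75°, sin 75°) = (0.2588, 0.9659); from cell (1,5)
  next x-line at t=1.1205, next y-line at t=0.8593; Δt_x=3.8637, Δt_y=1.0353
    y: enter (1,6) at t=0.8593 ← occupied
  → r_1 = 0.8593
beam 2: φ=90°, α=165°
  dir = (cos 165°, sin 165°) = (-0.9659, 0.2588); from cell (1,5)
  next x-line at t=0.7350, next y-line at t=3.2069; Δt_x=1.0353, Δt_y=3.8637
    x: enter (0,5) at t=0.7350 ← occupied
  → r_2 = 0.7350
beam 3: φ=180°, α=255°
  dir = (cos 255°, sin 255°) = (-0.2588, -0.9659); from cell (1,5)
  next x-line at t=2.7432, next y-line at t=0.1760; Δt_x=3.8637, Δt_y=1.0353
    y: enter (1,4) at t=0.1760
    y: enter (1,3) at t=1.2113
    y: enter (1,2) at t=2.2465
    x: enter (0,2) at t=2.7432 ← occupied
  → r_3 = 2.7432
beam 4: φ=270°, α=345°
  dir = (cos 345°, sin 345°) = (0.9659, -0.2588); from cell (1,5)
  next x-line at t=0.3002, next y-line at t=0.6568; Δt_x=1.0353, Δt_y=3.8637
    x: enter (2,5) at t=0.3002
    y: enter (2,4) at t=0.6568 ← occupied
  → r_4 = 0.6568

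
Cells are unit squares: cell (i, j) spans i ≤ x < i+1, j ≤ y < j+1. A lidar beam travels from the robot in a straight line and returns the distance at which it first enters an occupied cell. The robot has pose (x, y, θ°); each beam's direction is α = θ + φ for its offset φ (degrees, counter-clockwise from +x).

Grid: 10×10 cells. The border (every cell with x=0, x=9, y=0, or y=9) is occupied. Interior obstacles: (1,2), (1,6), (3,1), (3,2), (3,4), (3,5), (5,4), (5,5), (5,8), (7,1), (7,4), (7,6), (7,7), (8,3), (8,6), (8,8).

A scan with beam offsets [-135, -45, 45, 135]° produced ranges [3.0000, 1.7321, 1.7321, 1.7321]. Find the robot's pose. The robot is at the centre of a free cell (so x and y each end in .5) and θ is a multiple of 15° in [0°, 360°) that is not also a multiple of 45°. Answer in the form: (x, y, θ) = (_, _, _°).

Candidates: 48 free-cell centres × 16 headings = 768 poses. Raycast each; keep the one whose scan matches to 4 dp.
  (1.5, 3.5, 120°): beam 1 = 1.9319 ≠ 3.0000 ✗
  (2.5, 6.5, 300°): beam 1 = 0.5176 ≠ 3.0000 ✗
  (1.5, 7.5, 285°): beam 1 = 0.5774 ≠ 3.0000 ✗
  (3.5, 8.5, 75°): beam 2 = 1.0000 ≠ 1.7321 ✗
  …
  (3.5, 7.5, 75°): r_1=3.0000, r_2=1.7321, r_3=1.7321, r_4=1.7321 — all match ✓
No second candidate reproduces the full scan.

(x, y, θ) = (3.5, 7.5, 75°)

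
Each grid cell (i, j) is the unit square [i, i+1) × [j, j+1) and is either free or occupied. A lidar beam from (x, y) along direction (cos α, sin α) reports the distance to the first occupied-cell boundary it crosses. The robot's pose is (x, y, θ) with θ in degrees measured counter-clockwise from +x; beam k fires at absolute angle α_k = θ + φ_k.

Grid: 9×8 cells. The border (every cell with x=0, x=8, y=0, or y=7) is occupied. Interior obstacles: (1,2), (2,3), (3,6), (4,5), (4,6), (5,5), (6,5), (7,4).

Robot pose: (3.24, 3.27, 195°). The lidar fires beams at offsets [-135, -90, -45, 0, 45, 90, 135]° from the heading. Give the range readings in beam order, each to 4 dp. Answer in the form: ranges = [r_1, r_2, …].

ranges = [1.9976, 3.8616, 0.2771, 0.2485, 2.6212, 2.3501, 4.5400]

beam 1: φ=-135°, α=60°
  dir = (cos 60°, sin 60°) = (0.5000, 0.8660); from cell (3,3)
  next x-line at t=1.5200, next y-line at t=0.8429; Δt_x=2.0000, Δt_y=1.1547
    y: enter (3,4) at t=0.8429
    x: enter (4,4) at t=1.5200
    y: enter (4,5) at t=1.9976 ← occupied
  → r_1 = 1.9976
beam 2: φ=-90°, α=105°
  dir = (cos 105°, sin 105°) = (-0.2588, 0.9659); from cell (3,3)
  next x-line at t=0.9273, next y-line at t=0.7558; Δt_x=3.8637, Δt_y=1.0353
    y: enter (3,4) at t=0.7558
    x: enter (2,4) at t=0.9273
    y: enter (2,5) at t=1.7910
    y: enter (2,6) at t=2.8263
    y: enter (2,7) at t=3.8616 ← occupied
  → r_2 = 3.8616
beam 3: φ=-45°, α=150°
  dir = (cos 150°, sin 150°) = (-0.8660, 0.5000); from cell (3,3)
  next x-line at t=0.2771, next y-line at t=1.4600; Δt_x=1.1547, Δt_y=2.0000
    x: enter (2,3) at t=0.2771 ← occupied
  → r_3 = 0.2771
beam 4: φ=0°, α=195°
  dir = (cos 195°, sin 195°) = (-0.9659, -0.2588); from cell (3,3)
  next x-line at t=0.2485, next y-line at t=1.0432; Δt_x=1.0353, Δt_y=3.8637
    x: enter (2,3) at t=0.2485 ← occupied
  → r_4 = 0.2485
beam 5: φ=45°, α=240°
  dir = (cos 240°, sin 240°) = (-0.5000, -0.8660); from cell (3,3)
  next x-line at t=0.4800, next y-line at t=0.3118; Δt_x=2.0000, Δt_y=1.1547
    y: enter (3,2) at t=0.3118
    x: enter (2,2) at t=0.4800
    y: enter (2,1) at t=1.4665
    x: enter (1,1) at t=2.4800
    y: enter (1,0) at t=2.6212 ← occupied
  → r_5 = 2.6212
beam 6: φ=90°, α=285°
  dir = (cos 285°, sin 285°) = (0.2588, -0.9659); from cell (3,3)
  next x-line at t=2.9364, next y-line at t=0.2795; Δt_x=3.8637, Δt_y=1.0353
    y: enter (3,2) at t=0.2795
    y: enter (3,1) at t=1.3148
    y: enter (3,0) at t=2.3501 ← occupied
  → r_6 = 2.3501
beam 7: φ=135°, α=330°
  dir = (cos 330°, sin 330°) = (0.8660, -0.5000); from cell (3,3)
  next x-line at t=0.8776, next y-line at t=0.5400; Δt_x=1.1547, Δt_y=2.0000
    y: enter (3,2) at t=0.5400
    x: enter (4,2) at t=0.8776
    x: enter (5,2) at t=2.0323
    y: enter (5,1) at t=2.5400
    x: enter (6,1) at t=3.1870
    x: enter (7,1) at t=4.3417
    y: enter (7,0) at t=4.5400 ← occupied
  → r_7 = 4.5400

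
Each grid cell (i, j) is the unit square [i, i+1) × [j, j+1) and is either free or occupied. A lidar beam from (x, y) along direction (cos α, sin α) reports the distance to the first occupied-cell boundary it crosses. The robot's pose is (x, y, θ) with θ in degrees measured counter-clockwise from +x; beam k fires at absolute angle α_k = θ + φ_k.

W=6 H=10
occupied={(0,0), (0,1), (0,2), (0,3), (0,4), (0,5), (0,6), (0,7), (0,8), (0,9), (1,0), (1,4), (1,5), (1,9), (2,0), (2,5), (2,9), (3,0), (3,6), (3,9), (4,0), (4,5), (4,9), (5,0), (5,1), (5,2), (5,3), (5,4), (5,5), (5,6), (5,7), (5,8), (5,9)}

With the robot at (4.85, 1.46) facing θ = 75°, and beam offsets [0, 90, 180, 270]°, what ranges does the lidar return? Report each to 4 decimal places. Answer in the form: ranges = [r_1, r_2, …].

beam 1: φ=0°, α=75°
  cosα=0.2588 sinα=0.9659 | (4,1) | tMaxX 0.5796 tMaxY 0.5590 | tΔX 3.8637 tΔY 1.0353
    t=0.5590 [y] (4,2)
    t=0.5796 [x] (5,2) — stop
  → r_1 = 0.5796
beam 2: φ=90°, α=165°
  cosα=-0.9659 sinα=0.2588 | (4,1) | tMaxX 0.8800 tMaxY 2.0864 | tΔX 1.0353 tΔY 3.8637
    t=0.8800 [x] (3,1)
    t=1.9153 [x] (2,1)
    t=2.0864 [y] (2,2)
    t=2.9505 [x] (1,2)
    t=3.9858 [x] (0,2) — stop
  → r_2 = 3.9858
beam 3: φ=180°, α=255°
  cosα=-0.2588 sinα=-0.9659 | (4,1) | tMaxX 3.2841 tMaxY 0.4762 | tΔX 3.8637 tΔY 1.0353
    t=0.4762 [y] (4,0) — stop
  → r_3 = 0.4762
beam 4: φ=270°, α=345°
  cosα=0.9659 sinα=-0.2588 | (4,1) | tMaxX 0.1553 tMaxY 1.7773 | tΔX 1.0353 tΔY 3.8637
    t=0.1553 [x] (5,1) — stop
  → r_4 = 0.1553

ranges = [0.5796, 3.9858, 0.4762, 0.1553]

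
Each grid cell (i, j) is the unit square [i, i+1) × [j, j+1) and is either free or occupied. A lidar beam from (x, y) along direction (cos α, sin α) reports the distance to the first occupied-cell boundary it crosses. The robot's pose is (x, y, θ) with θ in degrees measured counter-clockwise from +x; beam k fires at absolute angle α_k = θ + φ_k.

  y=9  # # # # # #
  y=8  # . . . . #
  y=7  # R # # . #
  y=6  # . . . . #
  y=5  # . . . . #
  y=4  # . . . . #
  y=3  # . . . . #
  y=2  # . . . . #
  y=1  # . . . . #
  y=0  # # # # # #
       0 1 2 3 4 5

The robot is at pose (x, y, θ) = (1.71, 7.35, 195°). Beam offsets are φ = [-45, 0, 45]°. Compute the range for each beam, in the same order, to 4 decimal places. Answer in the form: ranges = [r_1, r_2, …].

ranges = [0.8198, 0.7350, 1.4200]

beam 1: φ=-45°, α=150°
  d=(-0.8660,0.5000)  start (1,7)  tX=0.8198 tY=1.3000  stride 1/|dx|=1.1547 1/|dy|=2.0000
    cross x-line → (0,7), t=0.8198 (wall)
  → r_1 = 0.8198
beam 2: φ=0°, α=195°
  d=(-0.9659,-0.2588)  start (1,7)  tX=0.7350 tY=1.3523  stride 1/|dx|=1.0353 1/|dy|=3.8637
    cross x-line → (0,7), t=0.7350 (wall)
  → r_2 = 0.7350
beam 3: φ=45°, α=240°
  d=(-0.5000,-0.8660)  start (1,7)  tX=1.4200 tY=0.4041  stride 1/|dx|=2.0000 1/|dy|=1.1547
    cross y-line → (1,6), t=0.4041
    cross x-line → (0,6), t=1.4200 (wall)
  → r_3 = 1.4200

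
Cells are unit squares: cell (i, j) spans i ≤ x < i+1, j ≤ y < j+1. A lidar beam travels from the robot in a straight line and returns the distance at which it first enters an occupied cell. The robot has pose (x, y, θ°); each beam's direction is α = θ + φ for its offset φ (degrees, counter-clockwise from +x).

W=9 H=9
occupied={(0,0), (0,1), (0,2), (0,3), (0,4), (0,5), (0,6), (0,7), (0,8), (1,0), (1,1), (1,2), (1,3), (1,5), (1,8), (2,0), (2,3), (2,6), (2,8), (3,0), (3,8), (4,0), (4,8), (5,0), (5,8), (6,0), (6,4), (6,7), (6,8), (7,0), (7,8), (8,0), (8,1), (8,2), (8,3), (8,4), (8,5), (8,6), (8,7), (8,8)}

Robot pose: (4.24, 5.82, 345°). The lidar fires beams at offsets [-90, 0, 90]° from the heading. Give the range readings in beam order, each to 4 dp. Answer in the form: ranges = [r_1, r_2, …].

beam 1: φ=-90°, α=255°
  dir = (cos 255°, sin 255°) = (-0.2588, -0.9659); from cell (4,5)
  next x-line at t=0.9273, next y-line at t=0.8489; Δt_x=3.8637, Δt_y=1.0353
    y: enter (4,4) at t=0.8489
    x: enter (3,4) at t=0.9273
    y: enter (3,3) at t=1.8842
    y: enter (3,2) at t=2.9195
    y: enter (3,1) at t=3.9548
    x: enter (2,1) at t=4.7910
    y: enter (2,0) at t=4.9900 ← occupied
  → r_1 = 4.9900
beam 2: φ=0°, α=345°
  dir = (cos 345°, sin 345°) = (0.9659, -0.2588); from cell (4,5)
  next x-line at t=0.7868, next y-line at t=3.1682; Δt_x=1.0353, Δt_y=3.8637
    x: enter (5,5) at t=0.7868
    x: enter (6,5) at t=1.8221
    x: enter (7,5) at t=2.8574
    y: enter (7,4) at t=3.1682
    x: enter (8,4) at t=3.8926 ← occupied
  → r_2 = 3.8926
beam 3: φ=90°, α=75°
  dir = (cos 75°, sin 75°) = (0.2588, 0.9659); from cell (4,5)
  next x-line at t=2.9364, next y-line at t=0.1863; Δt_x=3.8637, Δt_y=1.0353
    y: enter (4,6) at t=0.1863
    y: enter (4,7) at t=1.2216
    y: enter (4,8) at t=2.2569 ← occupied
  → r_3 = 2.2569

ranges = [4.9900, 3.8926, 2.2569]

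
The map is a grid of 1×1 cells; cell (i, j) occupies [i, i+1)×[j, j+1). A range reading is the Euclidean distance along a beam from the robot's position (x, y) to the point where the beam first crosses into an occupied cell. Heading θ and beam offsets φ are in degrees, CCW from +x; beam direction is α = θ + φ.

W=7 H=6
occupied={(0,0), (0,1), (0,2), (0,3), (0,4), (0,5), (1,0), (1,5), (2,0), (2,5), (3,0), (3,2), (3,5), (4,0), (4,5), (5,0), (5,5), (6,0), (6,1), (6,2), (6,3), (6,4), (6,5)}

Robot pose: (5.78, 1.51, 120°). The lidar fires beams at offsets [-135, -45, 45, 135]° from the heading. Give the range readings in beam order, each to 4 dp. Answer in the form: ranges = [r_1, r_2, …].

ranges = [0.2278, 0.8500, 1.8932, 0.5280]

beam 1: φ=-135°, α=345°
  cosα=0.9659 sinα=-0.2588 | (5,1) | tMaxX 0.2278 tMaxY 1.9705 | tΔX 1.0353 tΔY 3.8637
    t=0.2278 [x] (6,1) — stop
  → r_1 = 0.2278
beam 2: φ=-45°, α=75°
  cosα=0.2588 sinα=0.9659 | (5,1) | tMaxX 0.8500 tMaxY 0.5073 | tΔX 3.8637 tΔY 1.0353
    t=0.5073 [y] (5,2)
    t=0.8500 [x] (6,2) — stop
  → r_2 = 0.8500
beam 3: φ=45°, α=165°
  cosα=-0.9659 sinα=0.2588 | (5,1) | tMaxX 0.8075 tMaxY 1.8932 | tΔX 1.0353 tΔY 3.8637
    t=0.8075 [x] (4,1)
    t=1.8428 [x] (3,1)
    t=1.8932 [y] (3,2) — stop
  → r_3 = 1.8932
beam 4: φ=135°, α=255°
  cosα=-0.2588 sinα=-0.9659 | (5,1) | tMaxX 3.0137 tMaxY 0.5280 | tΔX 3.8637 tΔY 1.0353
    t=0.5280 [y] (5,0) — stop
  → r_4 = 0.5280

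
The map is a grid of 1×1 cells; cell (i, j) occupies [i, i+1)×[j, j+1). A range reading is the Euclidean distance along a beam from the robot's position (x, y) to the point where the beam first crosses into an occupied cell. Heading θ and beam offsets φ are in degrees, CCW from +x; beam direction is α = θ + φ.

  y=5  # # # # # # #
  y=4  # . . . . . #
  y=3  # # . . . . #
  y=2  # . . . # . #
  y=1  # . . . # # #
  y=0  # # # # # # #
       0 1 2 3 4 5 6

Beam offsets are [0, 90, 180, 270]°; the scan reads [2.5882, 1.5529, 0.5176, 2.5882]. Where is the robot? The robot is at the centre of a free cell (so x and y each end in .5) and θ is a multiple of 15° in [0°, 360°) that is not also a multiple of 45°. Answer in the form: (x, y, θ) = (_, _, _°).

(x, y, θ) = (3.5, 2.5, 195°)

Enumerate (i+0.5, j+0.5, θ) over the 16 free cells and 16 admissible headings. For each, cast all 4 beams and compare to the given ranges.
  (1.5, 1.5, 15°): beam 4 = 0.5176 ≠ 2.5882 ✗
  (4.5, 3.5, 345°): beam 1 = 1.5529 ≠ 2.5882 ✗
  (2.5, 1.5, 210°): beam 1 = 1.0000 ≠ 2.5882 ✗
  …
  (3.5, 2.5, 195°): r_1=2.5882, r_2=1.5529, r_3=0.5176, r_4=2.5882 — all match ✓
No second candidate reproduces the full scan.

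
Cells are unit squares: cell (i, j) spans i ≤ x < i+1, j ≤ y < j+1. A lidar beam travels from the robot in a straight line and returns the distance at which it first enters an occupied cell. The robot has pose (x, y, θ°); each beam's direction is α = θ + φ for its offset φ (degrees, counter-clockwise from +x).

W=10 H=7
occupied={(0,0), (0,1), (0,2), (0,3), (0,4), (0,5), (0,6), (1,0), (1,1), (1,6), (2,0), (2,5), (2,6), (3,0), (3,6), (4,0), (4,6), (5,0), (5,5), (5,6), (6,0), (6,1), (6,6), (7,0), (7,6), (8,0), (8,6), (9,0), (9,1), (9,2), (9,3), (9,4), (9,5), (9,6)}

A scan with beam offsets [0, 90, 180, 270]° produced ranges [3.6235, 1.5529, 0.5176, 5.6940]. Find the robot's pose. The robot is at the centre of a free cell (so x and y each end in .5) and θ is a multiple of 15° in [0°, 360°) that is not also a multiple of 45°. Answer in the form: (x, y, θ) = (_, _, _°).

(x, y, θ) = (3.5, 1.5, 105°)

Enumerate (i+0.5, j+0.5, θ) over the 36 free cells and 16 admissible headings. For each, cast all 4 beams and compare to the given ranges.
  (6.5, 2.5, 75°): beam 2 = 5.6940 ≠ 1.5529 ✗
  (5.5, 4.5, 345°): beam 2 = 0.5176 ≠ 1.5529 ✗
  (8.5, 2.5, 165°): beam 1 = 7.7646 ≠ 3.6235 ✗
  (6.5, 4.5, 105°): beam 1 = 1.5529 ≠ 3.6235 ✗
  (3.5, 3.5, 240°): beam 1 = 2.8868 ≠ 3.6235 ✗
  …
  (3.5, 1.5, 105°): r_1=3.6235, r_2=1.5529, r_3=0.5176, r_4=5.6940 — all match ✓
Unique over the lattice → pose = (3.5, 1.5, 105°).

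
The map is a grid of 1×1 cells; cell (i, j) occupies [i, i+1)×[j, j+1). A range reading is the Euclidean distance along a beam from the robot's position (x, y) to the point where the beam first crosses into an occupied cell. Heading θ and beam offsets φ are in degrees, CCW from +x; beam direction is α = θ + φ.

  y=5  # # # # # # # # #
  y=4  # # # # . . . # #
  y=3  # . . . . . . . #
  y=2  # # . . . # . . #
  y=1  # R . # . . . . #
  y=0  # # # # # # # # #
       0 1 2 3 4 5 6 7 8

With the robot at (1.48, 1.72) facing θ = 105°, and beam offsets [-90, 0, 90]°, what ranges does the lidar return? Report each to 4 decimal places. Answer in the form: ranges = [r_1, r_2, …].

ranges = [3.6442, 0.2899, 0.4969]

beam 1: φ=-90°, α=15°
  direction (0.9659, 0.2588); cell (1,1); t to first gridline: x 0.5383, y 1.0818 (then +1.0353 / +3.8637)
    (2,1) via x @ 0.5383
    (2,2) via y @ 1.0818
    (3,2) via x @ 1.5736
    (4,2) via x @ 2.6089
    (5,2) via x @ 3.6442  # hit
  → r_1 = 3.6442
beam 2: φ=0°, α=105°
  direction (-0.2588, 0.9659); cell (1,1); t to first gridline: x 1.8546, y 0.2899 (then +3.8637 / +1.0353)
    (1,2) via y @ 0.2899  # hit
  → r_2 = 0.2899
beam 3: φ=90°, α=195°
  direction (-0.9659, -0.2588); cell (1,1); t to first gridline: x 0.4969, y 2.7819 (then +1.0353 / +3.8637)
    (0,1) via x @ 0.4969  # hit
  → r_3 = 0.4969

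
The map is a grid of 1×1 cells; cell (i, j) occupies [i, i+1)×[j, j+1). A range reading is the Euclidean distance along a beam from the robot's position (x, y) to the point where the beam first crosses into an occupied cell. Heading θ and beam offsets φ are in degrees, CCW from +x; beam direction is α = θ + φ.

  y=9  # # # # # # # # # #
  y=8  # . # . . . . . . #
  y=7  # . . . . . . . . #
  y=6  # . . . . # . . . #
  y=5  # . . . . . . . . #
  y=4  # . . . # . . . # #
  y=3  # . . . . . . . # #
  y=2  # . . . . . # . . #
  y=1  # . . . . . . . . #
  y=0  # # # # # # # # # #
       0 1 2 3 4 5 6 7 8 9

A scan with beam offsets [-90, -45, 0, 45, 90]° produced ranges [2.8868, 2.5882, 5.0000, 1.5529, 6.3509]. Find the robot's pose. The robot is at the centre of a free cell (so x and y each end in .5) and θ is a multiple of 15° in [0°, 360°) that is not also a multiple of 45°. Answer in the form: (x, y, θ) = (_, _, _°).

Enumerate (i+0.5, j+0.5, θ) over the 58 free cells and 16 admissible headings. For each, cast all 5 beams and compare to the given ranges.
  (3.5, 7.5, 255°): beam 1 = 2.5882 ≠ 2.8868 ✗
  (7.5, 3.5, 300°): beam 1 = 1.0000 ≠ 2.8868 ✗
  (1.5, 1.5, 345°): beam 1 = 0.5176 ≠ 2.8868 ✗
  (7.5, 2.5, 345°): beam 1 = 1.5529 ≠ 2.8868 ✗
  …
  (7.5, 6.5, 150°): r_1=2.8868, r_2=2.5882, r_3=5.0000, r_4=1.5529, r_5=6.3509 — all match ✓
Only this pose fits every beam.

(x, y, θ) = (7.5, 6.5, 150°)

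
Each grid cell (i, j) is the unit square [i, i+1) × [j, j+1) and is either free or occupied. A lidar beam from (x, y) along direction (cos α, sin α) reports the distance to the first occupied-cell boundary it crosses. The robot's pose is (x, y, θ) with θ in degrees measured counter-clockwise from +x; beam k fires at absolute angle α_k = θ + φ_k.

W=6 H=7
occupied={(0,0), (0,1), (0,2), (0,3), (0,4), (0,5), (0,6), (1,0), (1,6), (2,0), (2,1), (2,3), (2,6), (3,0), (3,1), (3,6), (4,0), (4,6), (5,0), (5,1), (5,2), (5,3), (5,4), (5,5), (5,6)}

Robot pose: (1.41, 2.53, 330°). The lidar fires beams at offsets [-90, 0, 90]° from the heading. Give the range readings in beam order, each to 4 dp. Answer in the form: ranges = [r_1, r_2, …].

beam 1: φ=-90°, α=240°
  d=(-0.5000,-0.8660)  start (1,2)  tX=0.8200 tY=0.6120  stride 1/|dx|=2.0000 1/|dy|=1.1547
    cross y-line → (1,1), t=0.6120
    cross x-line → (0,1), t=0.8200 (wall)
  → r_1 = 0.8200
beam 2: φ=0°, α=330°
  d=(0.8660,-0.5000)  start (1,2)  tX=0.6813 tY=1.0600  stride 1/|dx|=1.1547 1/|dy|=2.0000
    cross x-line → (2,2), t=0.6813
    cross y-line → (2,1), t=1.0600 (wall)
  → r_2 = 1.0600
beam 3: φ=90°, α=60°
  d=(0.5000,0.8660)  start (1,2)  tX=1.1800 tY=0.5427  stride 1/|dx|=2.0000 1/|dy|=1.1547
    cross y-line → (1,3), t=0.5427
    cross x-line → (2,3), t=1.1800 (wall)
  → r_3 = 1.1800

ranges = [0.8200, 1.0600, 1.1800]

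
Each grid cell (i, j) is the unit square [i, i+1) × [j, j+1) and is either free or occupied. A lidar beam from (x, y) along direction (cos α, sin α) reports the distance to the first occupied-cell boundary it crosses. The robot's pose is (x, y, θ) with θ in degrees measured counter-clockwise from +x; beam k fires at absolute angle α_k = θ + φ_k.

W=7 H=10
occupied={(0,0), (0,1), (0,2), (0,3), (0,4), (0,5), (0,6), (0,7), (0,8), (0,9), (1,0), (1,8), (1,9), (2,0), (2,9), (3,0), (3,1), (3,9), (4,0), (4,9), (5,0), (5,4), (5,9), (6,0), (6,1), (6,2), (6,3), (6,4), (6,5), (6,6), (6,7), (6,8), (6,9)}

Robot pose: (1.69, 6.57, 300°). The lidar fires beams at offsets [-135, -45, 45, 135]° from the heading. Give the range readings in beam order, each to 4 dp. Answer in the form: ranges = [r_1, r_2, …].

beam 1: φ=-135°, α=165°
  direction (-0.9659, 0.2588); cell (1,6); t to first gridline: x 0.7143, y 1.6614 (then +1.0353 / +3.8637)
    (0,6) via x @ 0.7143  # hit
  → r_1 = 0.7143
beam 2: φ=-45°, α=255°
  direction (-0.2588, -0.9659); cell (1,6); t to first gridline: x 2.6660, y 0.5901 (then +3.8637 / +1.0353)
    (1,5) via y @ 0.5901
    (1,4) via y @ 1.6254
    (1,3) via y @ 2.6607
    (0,3) via x @ 2.6660  # hit
  → r_2 = 2.6660
beam 3: φ=45°, α=345°
  direction (0.9659, -0.2588); cell (1,6); t to first gridline: x 0.3209, y 2.2023 (then +1.0353 / +3.8637)
    (2,6) via x @ 0.3209
    (3,6) via x @ 1.3562
    (3,5) via y @ 2.2023
    (4,5) via x @ 2.3915
    (5,5) via x @ 3.4268
    (6,5) via x @ 4.4620  # hit
  → r_3 = 4.4620
beam 4: φ=135°, α=75°
  direction (0.2588, 0.9659); cell (1,6); t to first gridline: x 1.1977, y 0.4452 (then +3.8637 / +1.0353)
    (1,7) via y @ 0.4452
    (2,7) via x @ 1.1977
    (2,8) via y @ 1.4804
    (2,9) via y @ 2.5157  # hit
  → r_4 = 2.5157

ranges = [0.7143, 2.6660, 4.4620, 2.5157]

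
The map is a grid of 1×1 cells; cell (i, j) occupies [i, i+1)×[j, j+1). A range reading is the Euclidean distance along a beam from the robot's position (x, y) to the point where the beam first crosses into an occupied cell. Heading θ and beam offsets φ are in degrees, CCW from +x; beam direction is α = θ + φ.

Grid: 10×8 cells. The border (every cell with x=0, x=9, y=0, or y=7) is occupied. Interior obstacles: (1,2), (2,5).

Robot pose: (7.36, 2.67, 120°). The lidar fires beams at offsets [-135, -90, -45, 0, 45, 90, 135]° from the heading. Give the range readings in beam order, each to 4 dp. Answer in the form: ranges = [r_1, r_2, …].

beam 1: φ=-135°, α=345°
  d=(0.9659,-0.2588)  start (7,2)  tX=0.6626 tY=2.5887  stride 1/|dx|=1.0353 1/|dy|=3.8637
    cross x-line → (8,2), t=0.6626
    cross x-line → (9,2), t=1.6979 (wall)
  → r_1 = 1.6979
beam 2: φ=-90°, α=30°
  d=(0.8660,0.5000)  start (7,2)  tX=0.7390 tY=0.6600  stride 1/|dx|=1.1547 1/|dy|=2.0000
    cross y-line → (7,3), t=0.6600
    cross x-line → (8,3), t=0.7390
    cross x-line → (9,3), t=1.8937 (wall)
  → r_2 = 1.8937
beam 3: φ=-45°, α=75°
  d=(0.2588,0.9659)  start (7,2)  tX=2.4728 tY=0.3416  stride 1/|dx|=3.8637 1/|dy|=1.0353
    cross y-line → (7,3), t=0.3416
    cross y-line → (7,4), t=1.3769
    cross y-line → (7,5), t=2.4122
    cross x-line → (8,5), t=2.4728
    cross y-line → (8,6), t=3.4475
    cross y-line → (8,7), t=4.4827 (wall)
  → r_3 = 4.4827
beam 4: φ=0°, α=120°
  d=(-0.5000,0.8660)  start (7,2)  tX=0.7200 tY=0.3811  stride 1/|dx|=2.0000 1/|dy|=1.1547
    cross y-line → (7,3), t=0.3811
    cross x-line → (6,3), t=0.7200
    cross y-line → (6,4), t=1.5358
    cross y-line → (6,5), t=2.6905
    cross x-line → (5,5), t=2.7200
    cross y-line → (5,6), t=3.8452
    cross x-line → (4,6), t=4.7200
    cross y-line → (4,7), t=4.9999 (wall)
  → r_4 = 4.9999
beam 5: φ=45°, α=165°
  d=(-0.9659,0.2588)  start (7,2)  tX=0.3727 tY=1.2750  stride 1/|dx|=1.0353 1/|dy|=3.8637
    cross x-line → (6,2), t=0.3727
    cross y-line → (6,3), t=1.2750
    cross x-line → (5,3), t=1.4080
    cross x-line → (4,3), t=2.4433
    cross x-line → (3,3), t=3.4785
    cross x-line → (2,3), t=4.5138
    cross y-line → (2,4), t=5.1387
    cross x-line → (1,4), t=5.5491
    cross x-line → (0,4), t=6.5844 (wall)
  → r_5 = 6.5844
beam 6: φ=90°, α=210°
  d=(-0.8660,-0.5000)  start (7,2)  tX=0.4157 tY=1.3400  stride 1/|dx|=1.1547 1/|dy|=2.0000
    cross x-line → (6,2), t=0.4157
    cross y-line → (6,1), t=1.3400
    cross x-line → (5,1), t=1.5704
    cross x-line → (4,1), t=2.7251
    cross y-line → (4,0), t=3.3400 (wall)
  → r_6 = 3.3400
beam 7: φ=135°, α=255°
  d=(-0.2588,-0.9659)  start (7,2)  tX=1.3909 tY=0.6936  stride 1/|dx|=3.8637 1/|dy|=1.0353
    cross y-line → (7,1), t=0.6936
    cross x-line → (6,1), t=1.3909
    cross y-line → (6,0), t=1.7289 (wall)
  → r_7 = 1.7289

ranges = [1.6979, 1.8937, 4.4827, 4.9999, 6.5844, 3.3400, 1.7289]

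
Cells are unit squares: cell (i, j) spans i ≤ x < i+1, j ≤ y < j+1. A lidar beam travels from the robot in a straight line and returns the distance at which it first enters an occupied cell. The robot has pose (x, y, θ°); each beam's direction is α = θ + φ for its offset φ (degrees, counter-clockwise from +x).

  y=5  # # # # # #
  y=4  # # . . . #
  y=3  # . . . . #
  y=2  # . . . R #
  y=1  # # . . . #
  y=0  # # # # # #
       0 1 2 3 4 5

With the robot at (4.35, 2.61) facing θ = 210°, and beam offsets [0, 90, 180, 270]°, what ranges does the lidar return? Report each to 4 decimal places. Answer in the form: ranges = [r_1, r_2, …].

ranges = [2.7135, 1.3000, 0.7506, 2.7597]

beam 1: φ=0°, α=210°
  dir = (cos 210°, sin 210°) = (-0.8660, -0.5000); from cell (4,2)
  next x-line at t=0.4041, next y-line at t=1.2200; Δt_x=1.1547, Δt_y=2.0000
    x: enter (3,2) at t=0.4041
    y: enter (3,1) at t=1.2200
    x: enter (2,1) at t=1.5588
    x: enter (1,1) at t=2.7135 ← occupied
  → r_1 = 2.7135
beam 2: φ=90°, α=300°
  dir = (cos 300°, sin 300°) = (0.5000, -0.8660); from cell (4,2)
  next x-line at t=1.3000, next y-line at t=0.7044; Δt_x=2.0000, Δt_y=1.1547
    y: enter (4,1) at t=0.7044
    x: enter (5,1) at t=1.3000 ← occupied
  → r_2 = 1.3000
beam 3: φ=180°, α=30°
  dir = (cos 30°, sin 30°) = (0.8660, 0.5000); from cell (4,2)
  next x-line at t=0.7506, next y-line at t=0.7800; Δt_x=1.1547, Δt_y=2.0000
    x: enter (5,2) at t=0.7506 ← occupied
  → r_3 = 0.7506
beam 4: φ=270°, α=120°
  dir = (cos 120°, sin 120°) = (-0.5000, 0.8660); from cell (4,2)
  next x-line at t=0.7000, next y-line at t=0.4503; Δt_x=2.0000, Δt_y=1.1547
    y: enter (4,3) at t=0.4503
    x: enter (3,3) at t=0.7000
    y: enter (3,4) at t=1.6050
    x: enter (2,4) at t=2.7000
    y: enter (2,5) at t=2.7597 ← occupied
  → r_4 = 2.7597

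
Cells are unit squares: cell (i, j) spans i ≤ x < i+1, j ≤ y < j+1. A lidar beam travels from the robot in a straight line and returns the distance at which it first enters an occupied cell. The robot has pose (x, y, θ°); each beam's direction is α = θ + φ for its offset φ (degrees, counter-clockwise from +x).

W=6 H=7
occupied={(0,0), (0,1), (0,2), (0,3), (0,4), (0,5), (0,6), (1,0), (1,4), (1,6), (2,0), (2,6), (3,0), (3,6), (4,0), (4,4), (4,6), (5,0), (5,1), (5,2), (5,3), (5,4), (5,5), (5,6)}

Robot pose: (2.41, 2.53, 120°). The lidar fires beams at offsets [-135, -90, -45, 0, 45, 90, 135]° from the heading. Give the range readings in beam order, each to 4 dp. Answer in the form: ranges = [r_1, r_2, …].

ranges = [2.6814, 2.9400, 3.5924, 1.6974, 1.4597, 1.6281, 1.5840]

beam 1: φ=-135°, α=345°
  cosα=0.9659 sinα=-0.2588 | (2,2) | tMaxX 0.6108 tMaxY 2.0478 | tΔX 1.0353 tΔY 3.8637
    t=0.6108 [x] (3,2)
    t=1.6461 [x] (4,2)
    t=2.0478 [y] (4,1)
    t=2.6814 [x] (5,1) — stop
  → r_1 = 2.6814
beam 2: φ=-90°, α=30°
  cosα=0.8660 sinα=0.5000 | (2,2) | tMaxX 0.6813 tMaxY 0.9400 | tΔX 1.1547 tΔY 2.0000
    t=0.6813 [x] (3,2)
    t=0.9400 [y] (3,3)
    t=1.8360 [x] (4,3)
    t=2.9400 [y] (4,4) — stop
  → r_2 = 2.9400
beam 3: φ=-45°, α=75°
  cosα=0.2588 sinα=0.9659 | (2,2) | tMaxX 2.2796 tMaxY 0.4866 | tΔX 3.8637 tΔY 1.0353
    t=0.4866 [y] (2,3)
    t=1.5219 [y] (2,4)
    t=2.2796 [x] (3,4)
    t=2.5571 [y] (3,5)
    t=3.5924 [y] (3,6) — stop
  → r_3 = 3.5924
beam 4: φ=0°, α=120°
  cosα=-0.5000 sinα=0.8660 | (2,2) | tMaxX 0.8200 tMaxY 0.5427 | tΔX 2.0000 tΔY 1.1547
    t=0.5427 [y] (2,3)
    t=0.8200 [x] (1,3)
    t=1.6974 [y] (1,4) — stop
  → r_4 = 1.6974
beam 5: φ=45°, α=165°
  cosα=-0.9659 sinα=0.2588 | (2,2) | tMaxX 0.4245 tMaxY 1.8159 | tΔX 1.0353 tΔY 3.8637
    t=0.4245 [x] (1,2)
    t=1.4597 [x] (0,2) — stop
  → r_5 = 1.4597
beam 6: φ=90°, α=210°
  cosα=-0.8660 sinα=-0.5000 | (2,2) | tMaxX 0.4734 tMaxY 1.0600 | tΔX 1.1547 tΔY 2.0000
    t=0.4734 [x] (1,2)
    t=1.0600 [y] (1,1)
    t=1.6281 [x] (0,1) — stop
  → r_6 = 1.6281
beam 7: φ=135°, α=255°
  cosα=-0.2588 sinα=-0.9659 | (2,2) | tMaxX 1.5841 tMaxY 0.5487 | tΔX 3.8637 tΔY 1.0353
    t=0.5487 [y] (2,1)
    t=1.5840 [y] (2,0) — stop
  → r_7 = 1.5840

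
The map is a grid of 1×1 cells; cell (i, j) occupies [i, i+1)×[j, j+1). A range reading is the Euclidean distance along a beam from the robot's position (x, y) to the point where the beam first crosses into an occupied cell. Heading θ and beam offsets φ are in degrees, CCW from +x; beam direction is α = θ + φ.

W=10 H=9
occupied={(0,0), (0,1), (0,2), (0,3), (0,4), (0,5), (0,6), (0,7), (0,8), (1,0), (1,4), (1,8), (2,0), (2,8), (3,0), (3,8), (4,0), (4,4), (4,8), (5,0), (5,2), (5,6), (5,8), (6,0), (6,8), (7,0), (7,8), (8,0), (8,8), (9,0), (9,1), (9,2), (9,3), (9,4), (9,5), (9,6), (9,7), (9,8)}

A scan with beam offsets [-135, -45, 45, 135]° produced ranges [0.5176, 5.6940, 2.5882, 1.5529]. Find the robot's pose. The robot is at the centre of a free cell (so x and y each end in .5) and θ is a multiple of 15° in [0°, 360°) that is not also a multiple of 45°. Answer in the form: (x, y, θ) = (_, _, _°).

Enumerate (i+0.5, j+0.5, θ) over the 52 free cells and 16 admissible headings. For each, cast all 4 beams and compare to the given ranges.
  (3.5, 1.5, 150°): beam 1 = 1.9319 ≠ 0.5176 ✗
  (8.5, 5.5, 105°): beam 1 = 0.5774 ≠ 0.5176 ✗
  (8.5, 4.5, 105°): beam 1 = 0.5774 ≠ 0.5176 ✗
  …
  (6.5, 6.5, 330°): r_1=0.5176, r_2=5.6940, r_3=2.5882, r_4=1.5529 — all match ✓
Only this pose fits every beam.

(x, y, θ) = (6.5, 6.5, 330°)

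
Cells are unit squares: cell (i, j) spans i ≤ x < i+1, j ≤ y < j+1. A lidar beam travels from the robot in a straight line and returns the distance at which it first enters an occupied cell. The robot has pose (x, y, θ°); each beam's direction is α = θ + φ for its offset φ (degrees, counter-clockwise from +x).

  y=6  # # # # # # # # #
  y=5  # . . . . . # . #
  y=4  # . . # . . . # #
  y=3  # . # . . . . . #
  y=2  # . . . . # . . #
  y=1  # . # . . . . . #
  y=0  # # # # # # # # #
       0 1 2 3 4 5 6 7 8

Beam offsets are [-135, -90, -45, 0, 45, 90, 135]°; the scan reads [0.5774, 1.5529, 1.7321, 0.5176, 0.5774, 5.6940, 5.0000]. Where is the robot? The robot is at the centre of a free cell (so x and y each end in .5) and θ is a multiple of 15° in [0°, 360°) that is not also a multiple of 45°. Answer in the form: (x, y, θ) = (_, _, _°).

(x, y, θ) = (2.5, 2.5, 255°)

The pose lattice has 29·16 = 464 candidates. Test each by forward raycasting.
  (7.5, 2.5, 30°): beam 1 = 1.5529 ≠ 0.5774 ✗
  (1.5, 3.5, 300°): beam 1 = 0.5176 ≠ 0.5774 ✗
  (1.5, 5.5, 165°): beam 1 = 1.0000 ≠ 0.5774 ✗
  …
  (2.5, 2.5, 255°): r_1=0.5774, r_2=1.5529, r_3=1.7321, r_4=0.5176, r_5=0.5774, r_6=5.6940, r_7=5.0000 — all match ✓
Only this pose fits every beam.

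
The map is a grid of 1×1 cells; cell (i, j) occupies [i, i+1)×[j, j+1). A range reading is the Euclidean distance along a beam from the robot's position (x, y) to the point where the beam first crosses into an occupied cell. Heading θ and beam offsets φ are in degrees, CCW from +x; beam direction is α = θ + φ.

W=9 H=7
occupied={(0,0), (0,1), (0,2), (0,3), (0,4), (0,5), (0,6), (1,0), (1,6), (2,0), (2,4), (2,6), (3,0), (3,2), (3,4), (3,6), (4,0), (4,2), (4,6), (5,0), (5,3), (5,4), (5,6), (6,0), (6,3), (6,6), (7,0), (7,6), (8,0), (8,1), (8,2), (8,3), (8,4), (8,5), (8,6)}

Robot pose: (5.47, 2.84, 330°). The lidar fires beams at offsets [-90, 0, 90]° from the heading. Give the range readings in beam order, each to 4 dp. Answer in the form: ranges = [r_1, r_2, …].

ranges = [0.9400, 2.9214, 0.1848]

beam 1: φ=-90°, α=240°
  direction (-0.5000, -0.8660); cell (5,2); t to first gridline: x 0.9400, y 0.9699 (then +2.0000 / +1.1547)
    (4,2) via x @ 0.9400  # hit
  → r_1 = 0.9400
beam 2: φ=0°, α=330°
  direction (0.8660, -0.5000); cell (5,2); t to first gridline: x 0.6120, y 1.6800 (then +1.1547 / +2.0000)
    (6,2) via x @ 0.6120
    (6,1) via y @ 1.6800
    (7,1) via x @ 1.7667
    (8,1) via x @ 2.9214  # hit
  → r_2 = 2.9214
beam 3: φ=90°, α=60°
  direction (0.5000, 0.8660); cell (5,2); t to first gridline: x 1.0600, y 0.1848 (then +2.0000 / +1.1547)
    (5,3) via y @ 0.1848  # hit
  → r_3 = 0.1848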